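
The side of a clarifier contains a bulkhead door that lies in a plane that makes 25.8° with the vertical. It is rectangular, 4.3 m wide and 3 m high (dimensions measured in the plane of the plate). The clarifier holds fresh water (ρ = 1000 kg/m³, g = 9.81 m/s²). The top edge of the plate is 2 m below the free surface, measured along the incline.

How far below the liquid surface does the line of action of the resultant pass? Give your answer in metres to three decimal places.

h_p = 3.344 m

γ = ρg = 1000 × 9.81 = 9810 N/m³ = 9.81 kN/m³.
The plate makes 25.8° with the vertical, i.e. θ = 90° − 25.8° = 64.2° to the horizontal. Measuring y along the incline from the free-surface line, vertical depth h = y·sinθ with sinθ = 0.900319.
The centroid lies 3/2 = 1.5 m below the top edge, so y_c = 2 + 1.5 = 3.5 m and h_c = 3.5 × 0.900319 = 3.15112 m.
A = 4.3 × 3 = 12.9 m².
Resultant F = γ·h_c·A = 9.81 × 3.15112 × 12.9 = 398.771 kN.
I_c = b·h³/12 = 4.3 × 3³/12 = 9.675 m⁴.
Centre of pressure: y_p = y_c + I_c/(y_c·A) = 3.5 + 9.675/(3.5 × 12.9) = 3.5 + 0.214286 = 3.71429 m along the plane.
Vertically, h_p = y_p·sinθ = 3.71429 × 0.900319 = 3.34405 m.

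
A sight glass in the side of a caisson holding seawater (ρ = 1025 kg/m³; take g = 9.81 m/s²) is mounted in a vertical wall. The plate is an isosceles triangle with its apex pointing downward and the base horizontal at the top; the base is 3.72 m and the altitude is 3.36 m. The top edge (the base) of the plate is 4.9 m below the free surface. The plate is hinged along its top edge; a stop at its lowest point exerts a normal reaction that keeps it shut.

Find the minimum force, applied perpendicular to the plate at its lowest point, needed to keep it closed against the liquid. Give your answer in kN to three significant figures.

γ = ρg = 1025 × 9.81 / 1000 = 10.05525 kN/m³.
With the apex down, the centroid sits h/3 = 3.36/3 = 1.12 m below the base (the top edge), so the centroid depth is h_c = 4.9 + 1.12 = 6.02 m.
A = ½ × 3.72 × 3.36 = 6.2496 m².
Resultant F = γ·h_c·A = 10.05525 × 6.02 × 6.2496 = 378.305 kN.
I_c = b·h³/36 = 3.72 × 3.36³/36 = 3.91975 m⁴.
Centre of pressure: y_p = y_c + I_c/(y_c·A) = 6.02 + 3.91975/(6.02 × 6.2496) = 6.02 + 0.104186 = 6.12419 m along the plane.
The resultant acts 1.12 + 0.104186 = 1.22419 m (along the plate) below the hinge at the top edge, so the moment about the hinge is M = F × 1.22419 = 378.305 × 1.22419 = 463.117 kN·m.
A normal force at the bottom, 3.36 m from the hinge, must supply this moment: P = 463.117/3.36 = 137.832 kN.

P ≈ 138 kN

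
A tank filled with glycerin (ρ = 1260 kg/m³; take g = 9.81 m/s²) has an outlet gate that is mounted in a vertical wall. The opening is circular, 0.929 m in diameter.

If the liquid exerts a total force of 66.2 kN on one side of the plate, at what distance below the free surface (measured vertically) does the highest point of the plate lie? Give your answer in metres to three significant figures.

d_top ≈ 7.44 m

γ = ρg = 1260 × 9.81 / 1000 = 12.3606 kN/m³.
A = π(0.4645)² = 0.677831 m².
From F = γ·h_c·A, the centroid depth is h_c = 66.2/(12.3606 × 0.677831) = 7.90127 m.
The centroid is at the centre, 0.4645 m below the top of the plate, so the highest point sits at h_top = 7.90127 − 0.4645 = 7.43677 m below the surface.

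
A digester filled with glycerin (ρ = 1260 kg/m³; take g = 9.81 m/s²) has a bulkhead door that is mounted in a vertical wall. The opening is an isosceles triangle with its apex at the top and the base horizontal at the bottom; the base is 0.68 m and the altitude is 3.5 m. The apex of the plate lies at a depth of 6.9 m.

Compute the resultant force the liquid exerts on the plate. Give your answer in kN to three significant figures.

γ = ρg = 1260 × 9.81 / 1000 = 12.3606 kN/m³.
With the apex up, the centroid sits 2h/3 = 2 × 3.5/3 = 2.33333 m below the apex, so the centroid depth is h_c = 6.9 + 2.33333 = 9.23333 m.
A = ½ × 0.68 × 3.5 = 1.19 m².
Resultant F = γ·h_c·A = 12.3606 × 9.23333 × 1.19 = 135.814 kN.

F ≈ 136 kN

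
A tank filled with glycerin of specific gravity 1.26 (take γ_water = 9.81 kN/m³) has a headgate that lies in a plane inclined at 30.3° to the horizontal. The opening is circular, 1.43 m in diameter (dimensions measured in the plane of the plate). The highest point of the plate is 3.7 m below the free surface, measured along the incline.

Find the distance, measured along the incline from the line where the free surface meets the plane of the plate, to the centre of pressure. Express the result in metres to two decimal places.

y_p = 4.44 m

γ = 1.26 × 9.81 = 12.3606 kN/m³.
Let θ = 30.3° be the plate's angle to the horizontal; measure y along the incline from where the plane meets the free surface. Vertical depth h = y·sinθ with sinθ = 0.504528.
The centroid is at the centre, 0.715 m below the top of the plate, so y_c = 3.7 + 0.715 = 4.415 m and h_c = 4.415 × 0.504528 = 2.22749 m.
A = π(0.715)² = 1.60606 m².
Resultant F = γ·h_c·A = 12.3606 × 2.22749 × 1.60606 = 44.2198 kN.
I_c = πr⁴/4 = π × 0.715⁴/4 = 0.205265 m⁴.
Centre of pressure: y_p = y_c + I_c/(y_c·A) = 4.415 + 0.205265/(4.415 × 1.60606) = 4.415 + 0.0289483 = 4.44395 m along the plane.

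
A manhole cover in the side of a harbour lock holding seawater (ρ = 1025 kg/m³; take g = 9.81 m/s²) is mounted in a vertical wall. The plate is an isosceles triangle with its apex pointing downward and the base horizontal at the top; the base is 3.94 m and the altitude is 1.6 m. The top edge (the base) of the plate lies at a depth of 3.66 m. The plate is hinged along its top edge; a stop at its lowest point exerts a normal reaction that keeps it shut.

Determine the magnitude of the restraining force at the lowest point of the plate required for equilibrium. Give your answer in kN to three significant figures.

P ≈ 47.1 kN

γ = ρg = 1025 × 9.81 / 1000 = 10.05525 kN/m³.
With the apex down, the centroid sits h/3 = 1.6/3 = 0.533333 m below the base (the top edge), so the centroid depth is h_c = 3.66 + 0.533333 = 4.19333 m.
A = ½ × 3.94 × 1.6 = 3.152 m².
Resultant F = γ·h_c·A = 10.05525 × 4.19333 × 3.152 = 132.904 kN.
I_c = b·h³/36 = 3.94 × 1.6³/36 = 0.448284 m⁴.
Centre of pressure: y_p = y_c + I_c/(y_c·A) = 4.19333 + 0.448284/(4.19333 × 3.152) = 4.19333 + 0.0339163 = 4.22725 m along the plane.
The resultant acts 0.533333 + 0.0339163 = 0.567249 m (along the plate) below the hinge at the top edge, so the moment about the hinge is M = F × 0.567249 = 132.904 × 0.567249 = 75.3897 kN·m.
A normal force at the bottom, 1.6 m from the hinge, must supply this moment: P = 75.3897/1.6 = 47.1186 kN.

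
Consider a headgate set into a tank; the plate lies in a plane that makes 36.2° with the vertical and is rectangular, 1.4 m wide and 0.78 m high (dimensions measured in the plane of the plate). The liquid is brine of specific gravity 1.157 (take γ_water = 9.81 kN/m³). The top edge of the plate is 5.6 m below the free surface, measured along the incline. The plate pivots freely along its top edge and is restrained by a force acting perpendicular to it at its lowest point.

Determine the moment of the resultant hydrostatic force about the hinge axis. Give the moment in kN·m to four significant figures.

γ = 1.157 × 9.81 = 11.35017 kN/m³.
The plate makes 36.2° with the vertical, i.e. θ = 90° − 36.2° = 53.8° to the horizontal. Measuring y along the incline from the free-surface line, vertical depth h = y·sinθ with sinθ = 0.806960.
The centroid lies 0.78/2 = 0.39 m below the top edge, so y_c = 5.6 + 0.39 = 5.99 m and h_c = 5.99 × 0.806960 = 4.83369 m.
A = 1.4 × 0.78 = 1.092 m².
Resultant F = γ·h_c·A = 11.35017 × 4.83369 × 1.092 = 59.9106 kN.
I_c = b·h³/12 = 1.4 × 0.78³/12 = 0.0553644 m⁴.
Centre of pressure: y_p = y_c + I_c/(y_c·A) = 5.99 + 0.0553644/(5.99 × 1.092) = 5.99 + 0.00846411 = 5.99846 m along the plane.
The resultant acts 0.39 + 0.00846411 = 0.398464 m (along the plate) below the hinge at the top edge, so the moment about the hinge is M = F × 0.398464 = 59.9106 × 0.398464 = 23.8722 kN·m.

M ≈ 23.87 kN·m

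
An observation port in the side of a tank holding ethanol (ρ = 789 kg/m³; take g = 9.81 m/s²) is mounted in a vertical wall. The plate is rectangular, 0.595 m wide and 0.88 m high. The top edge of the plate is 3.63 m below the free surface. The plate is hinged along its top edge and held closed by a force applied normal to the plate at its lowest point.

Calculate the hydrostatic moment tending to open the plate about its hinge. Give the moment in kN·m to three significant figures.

γ = ρg = 789 × 9.81 / 1000 = 7.74009 kN/m³.
The centroid lies 0.88/2 = 0.44 m below the top edge, so the centroid depth is h_c = 3.63 + 0.44 = 4.07 m.
A = 0.595 × 0.88 = 0.5236 m².
Resultant F = γ·h_c·A = 7.74009 × 4.07 × 0.5236 = 16.4945 kN.
I_c = b·h³/12 = 0.595 × 0.88³/12 = 0.0337897 m⁴.
Centre of pressure: y_p = y_c + I_c/(y_c·A) = 4.07 + 0.0337897/(4.07 × 0.5236) = 4.07 + 0.0158559 = 4.08586 m along the plane.
The resultant acts 0.44 + 0.0158559 = 0.455856 m (along the plate) below the hinge at the top edge, so the moment about the hinge is M = F × 0.455856 = 16.4945 × 0.455856 = 7.51912 kN·m.

M ≈ 7.52 kN·m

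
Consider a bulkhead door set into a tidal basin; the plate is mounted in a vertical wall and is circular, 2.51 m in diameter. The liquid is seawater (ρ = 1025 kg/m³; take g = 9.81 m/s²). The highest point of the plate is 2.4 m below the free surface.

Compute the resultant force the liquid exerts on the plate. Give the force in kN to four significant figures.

γ = ρg = 1025 × 9.81 / 1000 = 10.05525 kN/m³.
The centroid is at the centre, 1.255 m below the top of the plate, so the centroid depth is h_c = 2.4 + 1.255 = 3.655 m.
A = π(1.255)² = 4.94809 m².
Resultant F = γ·h_c·A = 10.05525 × 3.655 × 4.94809 = 181.852 kN.

F ≈ 181.9 kN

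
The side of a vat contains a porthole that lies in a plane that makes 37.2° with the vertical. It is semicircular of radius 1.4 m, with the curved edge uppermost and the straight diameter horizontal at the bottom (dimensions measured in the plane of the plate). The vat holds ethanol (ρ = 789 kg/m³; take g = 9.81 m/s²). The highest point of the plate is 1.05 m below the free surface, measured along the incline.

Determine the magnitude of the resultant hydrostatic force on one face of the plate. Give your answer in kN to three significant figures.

γ = ρg = 789 × 9.81 / 1000 = 7.74009 kN/m³.
The plate makes 37.2° with the vertical, i.e. θ = 90° − 37.2° = 52.8° to the horizontal. Measuring y along the incline from the free-surface line, vertical depth h = y·sinθ with sinθ = 0.796530.
The centroid lies 4r/(3π) = 0.594178 m above the diameter, so r − 4r/(3π) = 1.4 − 0.594178 = 0.805822 m below the topmost point, so y_c = 1.05 + 0.805822 = 1.85582 m and h_c = 1.85582 × 0.796530 = 1.47822 m.
A = πr²/2 = π × 1.4²/2 = 3.07876 m².
Resultant F = γ·h_c·A = 7.74009 × 1.47822 × 3.07876 = 35.2258 kN.

F ≈ 35.2 kN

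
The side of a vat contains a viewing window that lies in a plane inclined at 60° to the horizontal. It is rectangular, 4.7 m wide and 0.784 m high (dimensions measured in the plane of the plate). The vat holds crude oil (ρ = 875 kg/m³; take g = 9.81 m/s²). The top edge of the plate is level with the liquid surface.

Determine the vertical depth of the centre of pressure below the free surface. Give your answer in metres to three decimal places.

γ = ρg = 875 × 9.81 / 1000 = 8.58375 kN/m³.
Let θ = 60° be the plate's angle to the horizontal; measure y along the incline from where the plane meets the free surface. Vertical depth h = y·sinθ with sinθ = 0.866025.
The centroid lies 0.784/2 = 0.392 m below the top edge, so y_c = 0.392 m and h_c = 0.392 × 0.866025 = 0.339482 m.
A = 4.7 × 0.784 = 3.6848 m².
Resultant F = γ·h_c·A = 8.58375 × 0.339482 × 3.6848 = 10.7376 kN.
I_c = b·h³/12 = 4.7 × 0.784³/12 = 0.18874 m⁴.
Centre of pressure: y_p = y_c + I_c/(y_c·A) = 0.392 + 0.18874/(0.392 × 3.6848) = 0.392 + 0.130666 = 0.522666 m along the plane.
Vertically, h_p = y_p·sinθ = 0.522666 × 0.866025 = 0.452642 m.

h_p = 0.453 m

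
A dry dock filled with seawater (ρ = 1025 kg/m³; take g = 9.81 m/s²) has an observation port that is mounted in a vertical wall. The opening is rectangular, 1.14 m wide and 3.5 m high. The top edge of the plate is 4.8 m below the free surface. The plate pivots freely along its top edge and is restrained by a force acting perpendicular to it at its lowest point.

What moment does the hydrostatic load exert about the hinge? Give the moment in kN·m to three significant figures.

γ = ρg = 1025 × 9.81 / 1000 = 10.05525 kN/m³.
The centroid lies 3.5/2 = 1.75 m below the top edge, so the centroid depth is h_c = 4.8 + 1.75 = 6.55 m.
A = 1.14 × 3.5 = 3.99 m².
Resultant F = γ·h_c·A = 10.05525 × 6.55 × 3.99 = 262.789 kN.
I_c = b·h³/12 = 1.14 × 3.5³/12 = 4.07313 m⁴.
Centre of pressure: y_p = y_c + I_c/(y_c·A) = 6.55 + 4.07313/(6.55 × 3.99) = 6.55 + 0.155853 = 6.70585 m along the plane.
The resultant acts 1.75 + 0.155853 = 1.90585 m (along the plate) below the hinge at the top edge, so the moment about the hinge is M = F × 1.90585 = 262.789 × 1.90585 = 500.836 kN·m.

M ≈ 501 kN·m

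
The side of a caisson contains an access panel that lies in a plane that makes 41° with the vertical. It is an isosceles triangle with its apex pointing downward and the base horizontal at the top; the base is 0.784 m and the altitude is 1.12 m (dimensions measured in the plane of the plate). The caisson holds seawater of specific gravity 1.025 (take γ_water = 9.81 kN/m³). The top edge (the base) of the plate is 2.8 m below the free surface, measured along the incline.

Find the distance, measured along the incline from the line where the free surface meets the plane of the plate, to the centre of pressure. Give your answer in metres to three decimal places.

y_p = 3.195 m

γ = 1.025 × 9.81 = 10.05525 kN/m³.
The plate makes 41° with the vertical, i.e. θ = 90° − 41° = 49° to the horizontal. Measuring y along the incline from the free-surface line, vertical depth h = y·sinθ with sinθ = 0.754710.
With the apex down, the centroid sits h/3 = 1.12/3 = 0.373333 m below the base (the top edge), so y_c = 2.8 + 0.373333 = 3.17333 m and h_c = 3.17333 × 0.754710 = 2.39494 m.
A = ½ × 0.784 × 1.12 = 0.43904 m².
Resultant F = γ·h_c·A = 10.05525 × 2.39494 × 0.43904 = 10.5728 kN.
I_c = b·h³/36 = 0.784 × 1.12³/36 = 0.0305962 m⁴.
Centre of pressure: y_p = y_c + I_c/(y_c·A) = 3.17333 + 0.0305962/(3.17333 × 0.43904) = 3.17333 + 0.0219608 = 3.19529 m along the plane.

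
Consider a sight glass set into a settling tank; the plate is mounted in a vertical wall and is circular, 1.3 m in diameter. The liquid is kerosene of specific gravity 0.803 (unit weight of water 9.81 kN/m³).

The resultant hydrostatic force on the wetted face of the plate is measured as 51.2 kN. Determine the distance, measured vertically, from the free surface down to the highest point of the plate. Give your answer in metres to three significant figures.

d_top ≈ 4.25 m

γ = 0.803 × 9.81 = 7.87743 kN/m³.
A = π(0.65)² = 1.32732 m².
From F = γ·h_c·A, the centroid depth is h_c = 51.2/(7.87743 × 1.32732) = 4.89677 m.
The centroid is at the centre, 0.65 m below the top of the plate, so the highest point sits at h_top = 4.89677 − 0.65 = 4.24677 m below the surface.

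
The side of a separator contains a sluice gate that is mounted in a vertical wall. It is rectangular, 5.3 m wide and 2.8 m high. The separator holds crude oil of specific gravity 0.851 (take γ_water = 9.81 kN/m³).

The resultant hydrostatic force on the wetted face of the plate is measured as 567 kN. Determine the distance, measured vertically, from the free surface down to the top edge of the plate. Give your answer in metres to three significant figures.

d_top ≈ 3.18 m

γ = 0.851 × 9.81 = 8.34831 kN/m³.
A = 5.3 × 2.8 = 14.84 m².
From F = γ·h_c·A, the centroid depth is h_c = 567/(8.34831 × 14.84) = 4.57668 m.
The centroid lies 2.8/2 = 1.4 m below the top edge, so the top edge sits at h_top = 4.57668 − 1.4 = 3.17668 m below the surface.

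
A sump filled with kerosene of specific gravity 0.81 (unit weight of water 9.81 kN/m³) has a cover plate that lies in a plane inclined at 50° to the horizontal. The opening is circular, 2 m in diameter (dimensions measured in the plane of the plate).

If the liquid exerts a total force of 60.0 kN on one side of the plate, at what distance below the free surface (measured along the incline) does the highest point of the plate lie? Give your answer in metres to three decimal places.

y_top ≈ 2.138 m

γ = 0.81 × 9.81 = 7.9461 kN/m³.
A = π(1)² = 3.14159 m².
From F = γ·h_c·A, the centroid depth is h_c = 60.0/(7.9461 × 3.14159) = 2.40352 m.
Let θ = 50° be the plate's angle to the horizontal; measure y along the incline from where the plane meets the free surface. Vertical depth h = y·sinθ with sinθ = 0.766044.
Along the incline, y_c = h_c/sinθ = 2.40352/0.766044 = 3.13757 m.
The centroid is at the centre, 1 m below the top of the plate, so the highest point sits at y_top = 3.13757 − 1 = 2.13757 m along the incline.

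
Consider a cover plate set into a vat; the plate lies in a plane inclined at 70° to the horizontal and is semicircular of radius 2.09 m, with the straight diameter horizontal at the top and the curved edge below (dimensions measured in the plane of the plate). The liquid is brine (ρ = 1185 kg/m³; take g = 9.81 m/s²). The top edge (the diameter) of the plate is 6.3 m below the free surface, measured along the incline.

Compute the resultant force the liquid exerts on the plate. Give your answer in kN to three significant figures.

F ≈ 539 kN

γ = ρg = 1185 × 9.81 / 1000 = 11.62485 kN/m³.
Let θ = 70° be the plate's angle to the horizontal; measure y along the incline from where the plane meets the free surface. Vertical depth h = y·sinθ with sinθ = 0.939693.
The centroid of a semicircle lies 4r/(3π) = 0.887024 m from the diameter, here below the top edge, so y_c = 6.3 + 0.887024 = 7.18702 m and h_c = 7.18702 × 0.939693 = 6.75359 m.
A = πr²/2 = π × 2.09²/2 = 6.8614 m².
Resultant F = γ·h_c·A = 11.62485 × 6.75359 × 6.8614 = 538.685 kN.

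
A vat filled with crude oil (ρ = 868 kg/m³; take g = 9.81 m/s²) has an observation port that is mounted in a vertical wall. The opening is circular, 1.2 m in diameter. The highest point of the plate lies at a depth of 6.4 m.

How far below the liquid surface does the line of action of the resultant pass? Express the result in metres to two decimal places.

h_p = 7.01 m

γ = ρg = 868 × 9.81 / 1000 = 8.51508 kN/m³.
The centroid is at the centre, 0.6 m below the top of the plate, so the centroid depth is h_c = 6.4 + 0.6 = 7 m.
A = π(0.6)² = 1.13097 m².
Resultant F = γ·h_c·A = 8.51508 × 7 × 1.13097 = 67.4121 kN.
I_c = πr⁴/4 = π × 0.6⁴/4 = 0.101788 m⁴.
Centre of pressure: y_p = y_c + I_c/(y_c·A) = 7 + 0.101788/(7 × 1.13097) = 7 + 0.0128572 = 7.01286 m along the plane.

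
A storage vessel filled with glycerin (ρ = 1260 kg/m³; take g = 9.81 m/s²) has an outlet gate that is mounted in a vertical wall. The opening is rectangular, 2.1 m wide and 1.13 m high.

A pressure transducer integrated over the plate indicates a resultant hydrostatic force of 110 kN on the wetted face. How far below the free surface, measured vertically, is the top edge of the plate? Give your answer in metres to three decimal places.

γ = ρg = 1260 × 9.81 / 1000 = 12.3606 kN/m³.
A = 2.1 × 1.13 = 2.373 m².
From F = γ·h_c·A, the centroid depth is h_c = 110/(12.3606 × 2.373) = 3.75021 m.
The centroid lies 1.13/2 = 0.565 m below the top edge, so the top edge sits at h_top = 3.75021 − 0.565 = 3.18521 m below the surface.

d_top ≈ 3.185 m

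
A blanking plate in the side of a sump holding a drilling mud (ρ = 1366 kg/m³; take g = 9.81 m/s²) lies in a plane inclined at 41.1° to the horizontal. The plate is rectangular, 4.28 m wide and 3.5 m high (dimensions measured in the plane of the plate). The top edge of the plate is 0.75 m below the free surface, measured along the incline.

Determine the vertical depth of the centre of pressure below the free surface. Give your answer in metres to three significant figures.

γ = ρg = 1366 × 9.81 / 1000 = 13.40046 kN/m³.
Let θ = 41.1° be the plate's angle to the horizontal; measure y along the incline from where the plane meets the free surface. Vertical depth h = y·sinθ with sinθ = 0.657375.
The centroid lies 3.5/2 = 1.75 m below the top edge, so y_c = 0.75 + 1.75 = 2.5 m and h_c = 2.5 × 0.657375 = 1.64344 m.
A = 4.28 × 3.5 = 14.98 m².
Resultant F = γ·h_c·A = 13.40046 × 1.64344 × 14.98 = 329.902 kN.
I_c = b·h³/12 = 4.28 × 3.5³/12 = 15.2921 m⁴.
Centre of pressure: y_p = y_c + I_c/(y_c·A) = 2.5 + 15.2921/(2.5 × 14.98) = 2.5 + 0.408334 = 2.90833 m along the plane.
Vertically, h_p = y_p·sinθ = 2.90833 × 0.657375 = 1.91186 m.

h_p = 1.91 m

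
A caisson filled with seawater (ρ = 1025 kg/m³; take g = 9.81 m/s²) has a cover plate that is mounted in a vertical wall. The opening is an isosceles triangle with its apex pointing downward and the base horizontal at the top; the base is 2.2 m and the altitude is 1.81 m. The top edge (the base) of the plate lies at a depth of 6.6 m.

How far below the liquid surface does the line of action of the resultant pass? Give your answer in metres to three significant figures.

h_p = 7.23 m

γ = ρg = 1025 × 9.81 / 1000 = 10.05525 kN/m³.
With the apex down, the centroid sits h/3 = 1.81/3 = 0.603333 m below the base (the top edge), so the centroid depth is h_c = 6.6 + 0.603333 = 7.20333 m.
A = ½ × 2.2 × 1.81 = 1.991 m².
Resultant F = γ·h_c·A = 10.05525 × 7.20333 × 1.991 = 144.211 kN.
I_c = b·h³/36 = 2.2 × 1.81³/36 = 0.362373 m⁴.
Centre of pressure: y_p = y_c + I_c/(y_c·A) = 7.20333 + 0.362373/(7.20333 × 1.991) = 7.20333 + 0.0252669 = 7.2286 m along the plane.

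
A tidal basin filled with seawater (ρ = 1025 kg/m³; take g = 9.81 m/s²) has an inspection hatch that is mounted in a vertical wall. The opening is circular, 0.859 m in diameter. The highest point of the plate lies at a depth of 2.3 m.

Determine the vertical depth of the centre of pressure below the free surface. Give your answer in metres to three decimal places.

γ = ρg = 1025 × 9.81 / 1000 = 10.05525 kN/m³.
The centroid is at the centre, 0.4295 m below the top of the plate, so the centroid depth is h_c = 2.3 + 0.4295 = 2.7295 m.
A = π(0.4295)² = 0.57953 m².
Resultant F = γ·h_c·A = 10.05525 × 2.7295 × 0.57953 = 15.9057 kN.
I_c = πr⁴/4 = π × 0.4295⁴/4 = 0.0267265 m⁴.
Centre of pressure: y_p = y_c + I_c/(y_c·A) = 2.7295 + 0.0267265/(2.7295 × 0.57953) = 2.7295 + 0.016896 = 2.7464 m along the plane.

h_p = 2.746 m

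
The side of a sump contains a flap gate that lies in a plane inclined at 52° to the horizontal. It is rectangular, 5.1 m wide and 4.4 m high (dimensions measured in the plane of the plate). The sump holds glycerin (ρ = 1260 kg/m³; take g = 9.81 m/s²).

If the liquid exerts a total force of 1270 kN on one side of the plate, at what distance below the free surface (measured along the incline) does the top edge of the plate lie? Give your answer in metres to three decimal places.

γ = ρg = 1260 × 9.81 / 1000 = 12.3606 kN/m³.
A = 5.1 × 4.4 = 22.44 m².
From F = γ·h_c·A, the centroid depth is h_c = 1270/(12.3606 × 22.44) = 4.57869 m.
Let θ = 52° be the plate's angle to the horizontal; measure y along the incline from where the plane meets the free surface. Vertical depth h = y·sinθ with sinθ = 0.788011.
Along the incline, y_c = h_c/sinθ = 4.57869/0.788011 = 5.81044 m.
The centroid lies 4.4/2 = 2.2 m below the top edge, so the top edge sits at y_top = 5.81044 − 2.2 = 3.61044 m along the incline.

y_top ≈ 3.610 m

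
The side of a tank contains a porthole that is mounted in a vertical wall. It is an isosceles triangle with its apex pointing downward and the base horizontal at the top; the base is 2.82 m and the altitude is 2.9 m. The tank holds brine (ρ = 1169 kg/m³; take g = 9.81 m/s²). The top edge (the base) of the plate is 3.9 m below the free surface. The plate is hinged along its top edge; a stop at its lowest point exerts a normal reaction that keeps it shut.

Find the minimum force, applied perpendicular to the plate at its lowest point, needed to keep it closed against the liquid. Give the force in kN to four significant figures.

γ = ρg = 1169 × 9.81 / 1000 = 11.46789 kN/m³.
With the apex down, the centroid sits h/3 = 2.9/3 = 0.966667 m below the base (the top edge), so the centroid depth is h_c = 3.9 + 0.966667 = 4.86667 m.
A = ½ × 2.82 × 2.9 = 4.089 m².
Resultant F = γ·h_c·A = 11.46789 × 4.86667 × 4.089 = 228.209 kN.
I_c = b·h³/36 = 2.82 × 2.9³/36 = 1.91047 m⁴.
Centre of pressure: y_p = y_c + I_c/(y_c·A) = 4.86667 + 1.91047/(4.86667 × 4.089) = 4.86667 + 0.0960044 = 4.96267 m along the plane.
The resultant acts 0.966667 + 0.0960044 = 1.06267 m (along the plate) below the hinge at the top edge, so the moment about the hinge is M = F × 1.06267 = 228.209 × 1.06267 = 242.511 kN·m.
A normal force at the bottom, 2.9 m from the hinge, must supply this moment: P = 242.511/2.9 = 83.6245 kN.

P ≈ 83.62 kN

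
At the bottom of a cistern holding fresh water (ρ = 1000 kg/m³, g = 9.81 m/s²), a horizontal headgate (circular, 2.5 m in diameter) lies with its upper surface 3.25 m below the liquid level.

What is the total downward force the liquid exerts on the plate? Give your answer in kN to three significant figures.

γ = ρg = 1000 × 9.81 = 9810 N/m³ = 9.81 kN/m³.
The plate is horizontal, so pressure is uniform at p = γ·h = 9.81 × 3.25 = 31.8825 kN/m².
A = π(1.25)² = 4.90874 m².
F = p·A = 31.8825 × 4.90874 = 156.503 kN.

F ≈ 157 kN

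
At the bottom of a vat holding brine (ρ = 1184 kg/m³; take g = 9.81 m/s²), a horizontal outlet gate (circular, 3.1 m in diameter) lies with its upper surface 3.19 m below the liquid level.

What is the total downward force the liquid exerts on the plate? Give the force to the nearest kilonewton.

F ≈ 280 kN

γ = ρg = 1184 × 9.81 / 1000 = 11.61504 kN/m³.
The plate is horizontal, so pressure is uniform at p = γ·h = 11.61504 × 3.19 = 37.052 kN/m².
A = π(1.55)² = 7.54768 m².
F = p·A = 37.052 × 7.54768 = 279.657 kN.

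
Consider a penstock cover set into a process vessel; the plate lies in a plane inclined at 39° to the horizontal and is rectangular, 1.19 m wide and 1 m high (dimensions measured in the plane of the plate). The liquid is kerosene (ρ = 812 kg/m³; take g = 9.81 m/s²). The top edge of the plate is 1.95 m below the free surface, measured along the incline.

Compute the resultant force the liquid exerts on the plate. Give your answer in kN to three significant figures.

F ≈ 14.6 kN

γ = ρg = 812 × 9.81 / 1000 = 7.96572 kN/m³.
Let θ = 39° be the plate's angle to the horizontal; measure y along the incline from where the plane meets the free surface. Vertical depth h = y·sinθ with sinθ = 0.629320.
The centroid lies 1/2 = 0.5 m below the top edge, so y_c = 1.95 + 0.5 = 2.45 m and h_c = 2.45 × 0.629320 = 1.54183 m.
A = 1.19 × 1 = 1.19 m².
Resultant F = γ·h_c·A = 7.96572 × 1.54183 × 1.19 = 14.6153 kN.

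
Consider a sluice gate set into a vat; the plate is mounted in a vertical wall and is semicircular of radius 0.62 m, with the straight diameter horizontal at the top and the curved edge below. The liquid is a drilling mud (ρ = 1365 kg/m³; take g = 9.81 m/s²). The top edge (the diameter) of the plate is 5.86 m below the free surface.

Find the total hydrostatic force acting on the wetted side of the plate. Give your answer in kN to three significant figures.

F ≈ 49.5 kN

γ = ρg = 1365 × 9.81 / 1000 = 13.39065 kN/m³.
The centroid of a semicircle lies 4r/(3π) = 0.263136 m from the diameter, here below the top edge, so the centroid depth is h_c = 5.86 + 0.263136 = 6.12314 m.
A = πr²/2 = π × 0.62²/2 = 0.603814 m².
Resultant F = γ·h_c·A = 13.39065 × 6.12314 × 0.603814 = 49.5084 kN.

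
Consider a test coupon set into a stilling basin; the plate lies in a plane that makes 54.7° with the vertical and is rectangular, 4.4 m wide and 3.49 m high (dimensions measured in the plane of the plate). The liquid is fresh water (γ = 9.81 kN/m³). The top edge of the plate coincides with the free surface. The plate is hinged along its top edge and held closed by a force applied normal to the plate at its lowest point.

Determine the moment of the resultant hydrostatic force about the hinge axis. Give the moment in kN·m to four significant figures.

M ≈ 353.4 kN·m

γ = 9.81 kN/m³.
The plate makes 54.7° with the vertical, i.e. θ = 90° − 54.7° = 35.3° to the horizontal. Measuring y along the incline from the free-surface line, vertical depth h = y·sinθ with sinθ = 0.577858.
The centroid lies 3.49/2 = 1.745 m below the top edge, so y_c = 1.745 m and h_c = 1.745 × 0.577858 = 1.00836 m.
A = 4.4 × 3.49 = 15.356 m².
Resultant F = γ·h_c·A = 9.81 × 1.00836 × 15.356 = 151.902 kN.
I_c = b·h³/12 = 4.4 × 3.49³/12 = 15.5865 m⁴.
Centre of pressure: y_p = y_c + I_c/(y_c·A) = 1.745 + 15.5865/(1.745 × 15.356) = 1.745 + 0.581668 = 2.32667 m along the plane.
The resultant acts 1.745 + 0.581668 = 2.32667 m (along the plate) below the hinge at the top edge, so the moment about the hinge is M = F × 2.32667 = 151.902 × 2.32667 = 353.426 kN·m.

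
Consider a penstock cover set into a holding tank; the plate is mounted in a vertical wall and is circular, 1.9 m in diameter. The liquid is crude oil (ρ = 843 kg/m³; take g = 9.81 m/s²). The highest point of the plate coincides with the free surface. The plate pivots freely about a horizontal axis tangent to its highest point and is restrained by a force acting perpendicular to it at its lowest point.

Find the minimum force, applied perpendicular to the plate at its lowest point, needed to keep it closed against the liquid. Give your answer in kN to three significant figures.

γ = ρg = 843 × 9.81 / 1000 = 8.26983 kN/m³.
The centroid is at the centre, 0.95 m below the top of the plate, so the centroid depth is h_c = 0.95 m.
A = π(0.95)² = 2.83529 m².
Resultant F = γ·h_c·A = 8.26983 × 0.95 × 2.83529 = 22.275 kN.
I_c = πr⁴/4 = π × 0.95⁴/4 = 0.639712 m⁴.
Centre of pressure: y_p = y_c + I_c/(y_c·A) = 0.95 + 0.639712/(0.95 × 2.83529) = 0.95 + 0.2375 = 1.1875 m along the plane.
The resultant acts 0.95 + 0.2375 = 1.1875 m (along the plate) below the hinge at the top edge, so the moment about the hinge is M = F × 1.1875 = 22.275 × 1.1875 = 26.4516 kN·m.
A normal force at the bottom, 1.9 m from the hinge, must supply this moment: P = 26.4516/1.9 = 13.9219 kN.

P ≈ 13.9 kN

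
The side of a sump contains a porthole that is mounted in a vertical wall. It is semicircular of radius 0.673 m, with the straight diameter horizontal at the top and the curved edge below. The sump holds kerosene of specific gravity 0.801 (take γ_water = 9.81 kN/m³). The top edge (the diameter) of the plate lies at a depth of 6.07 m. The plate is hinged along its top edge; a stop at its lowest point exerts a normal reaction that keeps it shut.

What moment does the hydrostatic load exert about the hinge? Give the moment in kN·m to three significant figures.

M ≈ 10.3 kN·m

γ = 0.801 × 9.81 = 7.85781 kN/m³.
The centroid of a semicircle lies 4r/(3π) = 0.28563 m from the diameter, here below the top edge, so the centroid depth is h_c = 6.07 + 0.28563 = 6.35563 m.
A = πr²/2 = π × 0.673²/2 = 0.711459 m².
Resultant F = γ·h_c·A = 7.85781 × 6.35563 × 0.711459 = 35.5312 kN.
I_c = (π/8 − 8/(9π))·r⁴ = 0.109757 × 0.673⁴ = 0.0225161 m⁴.
Centre of pressure: y_p = y_c + I_c/(y_c·A) = 6.35563 + 0.0225161/(6.35563 × 0.711459) = 6.35563 + 0.00497949 = 6.36061 m along the plane.
The resultant acts 0.28563 + 0.00497949 = 0.290609 m (along the plate) below the hinge at the top edge, so the moment about the hinge is M = F × 0.290609 = 35.5312 × 0.290609 = 10.3257 kN·m.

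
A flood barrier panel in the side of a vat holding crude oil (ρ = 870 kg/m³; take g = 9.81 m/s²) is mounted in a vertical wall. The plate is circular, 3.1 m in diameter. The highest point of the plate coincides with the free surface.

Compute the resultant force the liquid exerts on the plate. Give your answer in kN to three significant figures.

γ = ρg = 870 × 9.81 / 1000 = 8.5347 kN/m³.
The centroid is at the centre, 1.55 m below the top of the plate, so the centroid depth is h_c = 1.55 m.
A = π(1.55)² = 7.54768 m².
Resultant F = γ·h_c·A = 8.5347 × 1.55 × 7.54768 = 99.8466 kN.

F ≈ 99.8 kN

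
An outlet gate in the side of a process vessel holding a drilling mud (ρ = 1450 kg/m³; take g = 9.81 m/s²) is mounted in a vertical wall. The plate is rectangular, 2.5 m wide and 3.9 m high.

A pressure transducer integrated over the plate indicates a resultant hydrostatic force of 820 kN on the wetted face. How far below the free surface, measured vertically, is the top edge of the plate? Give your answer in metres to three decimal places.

d_top ≈ 3.963 m

γ = ρg = 1450 × 9.81 / 1000 = 14.2245 kN/m³.
A = 2.5 × 3.9 = 9.75 m².
From F = γ·h_c·A, the centroid depth is h_c = 820/(14.2245 × 9.75) = 5.91251 m.
The centroid lies 3.9/2 = 1.95 m below the top edge, so the top edge sits at h_top = 5.91251 − 1.95 = 3.96251 m below the surface.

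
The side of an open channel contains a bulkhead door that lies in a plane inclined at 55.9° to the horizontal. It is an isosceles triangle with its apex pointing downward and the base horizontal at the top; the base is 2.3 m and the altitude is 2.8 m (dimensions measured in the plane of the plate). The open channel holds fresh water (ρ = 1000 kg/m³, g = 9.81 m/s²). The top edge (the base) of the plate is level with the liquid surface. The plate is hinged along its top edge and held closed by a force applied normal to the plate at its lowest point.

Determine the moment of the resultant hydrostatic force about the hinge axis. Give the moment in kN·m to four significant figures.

γ = ρg = 1000 × 9.81 = 9810 N/m³ = 9.81 kN/m³.
Let θ = 55.9° be the plate's angle to the horizontal; measure y along the incline from where the plane meets the free surface. Vertical depth h = y·sinθ with sinθ = 0.828060.
With the apex down, the centroid sits h/3 = 2.8/3 = 0.933333 m below the base (the top edge), so y_c = 0.933333 m and h_c = 0.933333 × 0.828060 = 0.772856 m.
A = ½ × 2.3 × 2.8 = 3.22 m².
Resultant F = γ·h_c·A = 9.81 × 0.772856 × 3.22 = 24.4131 kN.
I_c = b·h³/36 = 2.3 × 2.8³/36 = 1.40249 m⁴.
Centre of pressure: y_p = y_c + I_c/(y_c·A) = 0.933333 + 1.40249/(0.933333 × 3.22) = 0.933333 + 0.466667 = 1.4 m along the plane.
The resultant acts 0.933333 + 0.466667 = 1.4 m (along the plate) below the hinge at the top edge, so the moment about the hinge is M = F × 1.4 = 24.4131 × 1.4 = 34.1783 kN·m.

M ≈ 34.18 kN·m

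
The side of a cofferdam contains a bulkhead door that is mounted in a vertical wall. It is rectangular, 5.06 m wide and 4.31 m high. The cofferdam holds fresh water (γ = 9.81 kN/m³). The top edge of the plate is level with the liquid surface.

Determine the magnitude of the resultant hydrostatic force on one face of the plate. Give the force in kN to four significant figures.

γ = 9.81 kN/m³.
The centroid lies 4.31/2 = 2.155 m below the top edge, so the centroid depth is h_c = 2.155 m.
A = 5.06 × 4.31 = 21.8086 m².
Resultant F = γ·h_c·A = 9.81 × 2.155 × 21.8086 = 461.046 kN.

F ≈ 461.0 kN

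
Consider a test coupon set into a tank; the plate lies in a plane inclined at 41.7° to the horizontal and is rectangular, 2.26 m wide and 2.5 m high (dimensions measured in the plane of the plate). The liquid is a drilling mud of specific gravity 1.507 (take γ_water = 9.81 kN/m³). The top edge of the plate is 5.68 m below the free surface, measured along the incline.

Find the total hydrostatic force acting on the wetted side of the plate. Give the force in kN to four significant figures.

γ = 1.507 × 9.81 = 14.78367 kN/m³.
Let θ = 41.7° be the plate's angle to the horizontal; measure y along the incline from where the plane meets the free surface. Vertical depth h = y·sinθ with sinθ = 0.665230.
The centroid lies 2.5/2 = 1.25 m below the top edge, so y_c = 5.68 + 1.25 = 6.93 m and h_c = 6.93 × 0.665230 = 4.61004 m.
A = 2.26 × 2.5 = 5.65 m².
Resultant F = γ·h_c·A = 14.78367 × 4.61004 × 5.65 = 385.066 kN.

F ≈ 385.1 kN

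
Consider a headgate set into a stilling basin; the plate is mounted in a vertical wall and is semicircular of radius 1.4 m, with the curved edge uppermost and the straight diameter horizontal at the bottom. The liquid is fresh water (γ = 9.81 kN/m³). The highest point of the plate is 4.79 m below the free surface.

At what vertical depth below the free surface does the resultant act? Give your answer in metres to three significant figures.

γ = 9.81 kN/m³.
The centroid lies 4r/(3π) = 0.594178 m above the diameter, so r − 4r/(3π) = 1.4 − 0.594178 = 0.805822 m below the topmost point, so the centroid depth is h_c = 4.79 + 0.805822 = 5.59582 m.
A = πr²/2 = π × 1.4²/2 = 3.07876 m².
Resultant F = γ·h_c·A = 9.81 × 5.59582 × 3.07876 = 169.009 kN.
I_c = (π/8 − 8/(9π))·r⁴ = 0.109757 × 1.4⁴ = 0.421642 m⁴.
Centre of pressure: y_p = y_c + I_c/(y_c·A) = 5.59582 + 0.421642/(5.59582 × 3.07876) = 5.59582 + 0.024474 = 5.62029 m along the plane.

h_p = 5.62 m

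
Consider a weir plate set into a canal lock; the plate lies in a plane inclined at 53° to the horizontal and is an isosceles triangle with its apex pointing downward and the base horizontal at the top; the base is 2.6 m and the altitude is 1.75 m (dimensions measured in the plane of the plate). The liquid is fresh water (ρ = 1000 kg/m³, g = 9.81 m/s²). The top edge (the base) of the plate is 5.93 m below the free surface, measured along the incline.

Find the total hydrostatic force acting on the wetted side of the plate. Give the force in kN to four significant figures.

F ≈ 116.1 kN

γ = ρg = 1000 × 9.81 = 9810 N/m³ = 9.81 kN/m³.
Let θ = 53° be the plate's angle to the horizontal; measure y along the incline from where the plane meets the free surface. Vertical depth h = y·sinθ with sinθ = 0.798636.
With the apex down, the centroid sits h/3 = 1.75/3 = 0.583333 m below the base (the top edge), so y_c = 5.93 + 0.583333 = 6.51333 m and h_c = 6.51333 × 0.798636 = 5.20178 m.
A = ½ × 2.6 × 1.75 = 2.275 m².
Resultant F = γ·h_c·A = 9.81 × 5.20178 × 2.275 = 116.092 kN.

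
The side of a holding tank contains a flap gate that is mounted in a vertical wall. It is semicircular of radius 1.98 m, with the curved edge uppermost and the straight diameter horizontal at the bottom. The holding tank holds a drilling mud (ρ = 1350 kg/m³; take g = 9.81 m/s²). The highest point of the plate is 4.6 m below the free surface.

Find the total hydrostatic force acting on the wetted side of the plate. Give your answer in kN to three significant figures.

γ = ρg = 1350 × 9.81 / 1000 = 13.2435 kN/m³.
The centroid lies 4r/(3π) = 0.840338 m above the diameter, so r − 4r/(3π) = 1.98 − 0.840338 = 1.13966 m below the topmost point, so the centroid depth is h_c = 4.6 + 1.13966 = 5.73966 m.
A = πr²/2 = π × 1.98²/2 = 6.15815 m².
Resultant F = γ·h_c·A = 13.2435 × 5.73966 × 6.15815 = 468.101 kN.

F ≈ 468 kN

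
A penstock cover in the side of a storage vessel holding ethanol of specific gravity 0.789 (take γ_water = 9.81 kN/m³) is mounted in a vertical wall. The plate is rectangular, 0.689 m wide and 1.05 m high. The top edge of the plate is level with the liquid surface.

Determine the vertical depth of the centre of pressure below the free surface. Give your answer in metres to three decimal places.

h_p = 0.700 m

γ = 0.789 × 9.81 = 7.74009 kN/m³.
The centroid lies 1.05/2 = 0.525 m below the top edge, so the centroid depth is h_c = 0.525 m.
A = 0.689 × 1.05 = 0.72345 m².
Resultant F = γ·h_c·A = 7.74009 × 0.525 × 0.72345 = 2.93977 kN.
I_c = b·h³/12 = 0.689 × 1.05³/12 = 0.066467 m⁴.
Centre of pressure: y_p = y_c + I_c/(y_c·A) = 0.525 + 0.066467/(0.525 × 0.72345) = 0.525 + 0.175 = 0.7 m along the plane.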